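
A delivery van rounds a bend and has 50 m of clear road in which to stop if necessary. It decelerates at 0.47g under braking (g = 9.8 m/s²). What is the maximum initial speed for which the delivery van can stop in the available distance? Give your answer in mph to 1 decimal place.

Maximum speed ≈ 48.0 mph

a = 0.47 × 9.8 = 4.606 m/s².
v²/(2a) = d ⇒ v = √(2 × 4.606 × 50) = √460.60 = 21.4616 m/s.
21.4616 m/s ÷ 0.44704 = 48.008 mph.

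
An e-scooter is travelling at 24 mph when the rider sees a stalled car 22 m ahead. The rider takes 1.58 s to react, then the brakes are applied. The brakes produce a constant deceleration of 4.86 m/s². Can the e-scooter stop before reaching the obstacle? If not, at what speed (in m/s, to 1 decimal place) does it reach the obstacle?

24 mph × 0.44704 = 10.7290 m/s.
Reaction distance = 10.7290 × 1.58 = 16.952 m.
Braking distance needed to stop: v²/(2a) = 115.111 / 9.720 = 11.843 m, so total needed = 16.952 + 11.843 = 28.795 m > 22 m — it cannot stop.
Distance remaining when braking begins: 22 − 16.952 = 5.048 m.
v² = v₀² − 2a·d = 115.111 − 2 × 4.860 × 5.048 = 66.044 m²/s².
v = √66.044 = 8.127 m/s.

No — it strikes the obstacle at 8.1 m/s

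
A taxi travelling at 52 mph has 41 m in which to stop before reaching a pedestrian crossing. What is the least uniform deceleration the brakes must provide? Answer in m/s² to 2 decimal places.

52 mph × 0.44704 = 23.2461 m/s.
v² = 2a·d ⇒ a = v²/(2d) = 23.2461² / (2 × 41.000) = 540.381 / 82.000 = 6.5900 m/s².

Required deceleration ≈ 6.59 m/s²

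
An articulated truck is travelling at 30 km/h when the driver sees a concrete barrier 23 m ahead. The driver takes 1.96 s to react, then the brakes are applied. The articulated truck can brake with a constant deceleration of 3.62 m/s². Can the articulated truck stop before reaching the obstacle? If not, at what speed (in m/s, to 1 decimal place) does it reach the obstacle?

No — it strikes the obstacle at 4.6 m/s

30 km/h ÷ 3.6 = 8.3333 m/s.
Reaction distance = 8.3333 × 1.96 = 16.333 m.
Braking distance needed to stop: v²/(2a) = 69.444 / 7.240 = 9.592 m, so total needed = 16.333 + 9.592 = 25.925 m > 23 m — it cannot stop.
Distance remaining when braking begins: 23 − 16.333 = 6.667 m.
v² = v₀² − 2a·d = 69.444 − 2 × 3.620 × 6.667 = 21.175 m²/s².
v = √21.175 = 4.602 m/s.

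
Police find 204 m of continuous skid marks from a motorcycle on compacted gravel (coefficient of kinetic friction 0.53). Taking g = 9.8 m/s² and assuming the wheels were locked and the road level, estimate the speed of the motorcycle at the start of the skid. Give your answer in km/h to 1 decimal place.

Deceleration a = μg = 0.53 × 9.8 = 5.194 m/s².
v = √(2a·d) = √(2 × 5.194 × 204) = √2119.152 = 46.0342 m/s.
= 46.0342 × 3.6 = 165.723 km/h.

Initial speed ≈ 165.7 km/h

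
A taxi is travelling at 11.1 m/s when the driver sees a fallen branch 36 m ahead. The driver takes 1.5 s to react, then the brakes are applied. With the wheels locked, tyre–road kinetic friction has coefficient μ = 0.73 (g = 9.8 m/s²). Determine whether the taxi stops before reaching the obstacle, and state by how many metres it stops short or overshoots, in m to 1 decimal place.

a = μg = 0.73 × 9.8 = 7.154 m/s².
Reaction distance = 11.1000 × 1.5 = 16.650 m.
Braking distance = v²/(2a) = 123.210 / 14.308 = 8.611 m.
Total stopping distance = 16.650 + 8.611 = 25.261 m, vs 36 m available — it stops with 36 − 25.261 = 10.739 m to spare.

Yes — it stops 10.7 m short of the obstacle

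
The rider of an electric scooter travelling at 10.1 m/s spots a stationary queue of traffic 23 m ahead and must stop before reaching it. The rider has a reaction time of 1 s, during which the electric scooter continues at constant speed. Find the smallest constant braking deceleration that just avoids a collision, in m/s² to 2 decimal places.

Distance covered during reaction = 10.1000 × 1 = 10.100 m.
Distance available for braking: 23 − 10.100 = 12.900 m.
v² = 2a·d ⇒ a = v²/(2d) = 10.1000² / (2 × 12.900) = 102.010 / 25.800 = 3.9539 m/s².

Required deceleration ≈ 3.95 m/s²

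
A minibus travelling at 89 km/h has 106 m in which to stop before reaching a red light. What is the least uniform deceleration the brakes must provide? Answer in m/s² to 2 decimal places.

Required deceleration ≈ 2.88 m/s²

89 km/h ÷ 3.6 = 24.7222 m/s.
v² = 2a·d ⇒ a = v²/(2d) = 24.7222² / (2 × 106.000) = 611.187 / 212.000 = 2.8830 m/s².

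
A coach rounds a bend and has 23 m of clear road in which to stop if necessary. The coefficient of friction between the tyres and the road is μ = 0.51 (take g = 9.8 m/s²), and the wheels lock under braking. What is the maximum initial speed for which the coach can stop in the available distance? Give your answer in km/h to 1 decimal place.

a = μg = 0.51 × 9.8 = 4.998 m/s².
v²/(2a) = d ⇒ v = √(2 × 4.998 × 23) = √229.91 = 15.1628 m/s.
15.1628 m/s × 3.6 = 54.586 km/h.

Maximum speed ≈ 54.6 km/h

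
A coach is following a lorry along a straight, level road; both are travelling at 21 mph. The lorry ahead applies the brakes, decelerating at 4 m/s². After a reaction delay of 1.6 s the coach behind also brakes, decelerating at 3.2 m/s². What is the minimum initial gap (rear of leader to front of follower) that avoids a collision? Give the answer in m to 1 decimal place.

Minimum gap ≈ 17.8 m

21 mph × 0.44704 = 9.3878 m/s.
Leader travels v²/(2a_L) = 88.131 / 8.000 = 11.016 m before stopping.
Follower covers v·t_r = 9.3878 × 1.6 = 15.020 m while reacting, then v²/(2a_F) = 88.131 / 6.400 = 13.770 m while braking, for a total of 15.020 + 13.770 = 28.790 m.
Since a_F ≤ a_L and the follower starts braking later, the follower is never slower than the leader, so the closest approach is when both have stopped.
Minimum gap = 28.790 − 11.016 = 17.774 m.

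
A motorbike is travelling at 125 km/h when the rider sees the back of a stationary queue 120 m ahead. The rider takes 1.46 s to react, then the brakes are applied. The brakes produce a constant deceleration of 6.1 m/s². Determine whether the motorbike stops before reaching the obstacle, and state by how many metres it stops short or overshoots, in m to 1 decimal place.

No — it overshoots by 29.5 m

125 km/h ÷ 3.6 = 34.7222 m/s.
Reaction distance = 34.7222 × 1.46 = 50.694 m.
Braking distance = v²/(2a) = 1205.631 / 12.200 = 98.822 m.
Total stopping distance = 50.694 + 98.822 = 149.516 m, vs 120 m available — it cannot stop in time and overshoots by 149.516 − 120 = 29.516 m.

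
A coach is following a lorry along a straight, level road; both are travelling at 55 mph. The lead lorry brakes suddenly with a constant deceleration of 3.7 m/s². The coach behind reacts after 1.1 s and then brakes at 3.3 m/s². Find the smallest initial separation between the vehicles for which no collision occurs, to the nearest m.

Minimum gap ≈ 37 m

55 mph × 0.44704 = 24.5872 m/s.
Leader travels v²/(2a_L) = 604.530 / 7.400 = 81.693 m before stopping.
Follower covers v·t_r = 24.5872 × 1.1 = 27.046 m while reacting, then v²/(2a_F) = 604.530 / 6.600 = 91.595 m while braking, for a total of 27.046 + 91.595 = 118.641 m.
Since a_F ≤ a_L and the follower starts braking later, the follower is never slower than the leader, so the closest approach is when both have stopped.
Minimum gap = 118.641 − 81.693 = 36.948 m.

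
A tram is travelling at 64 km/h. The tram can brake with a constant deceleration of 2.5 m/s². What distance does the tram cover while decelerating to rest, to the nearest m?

Braking distance ≈ 63 m

64 km/h ÷ 3.6 = 17.7778 m/s.
Braking distance = v²/(2a) = 17.7778² / (2 × 2.500) = 316.050 / 5.000 = 63.210 m.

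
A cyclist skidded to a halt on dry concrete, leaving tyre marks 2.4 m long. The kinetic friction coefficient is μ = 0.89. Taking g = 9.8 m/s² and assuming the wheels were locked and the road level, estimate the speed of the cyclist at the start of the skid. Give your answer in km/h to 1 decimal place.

Deceleration a = μg = 0.89 × 9.8 = 8.722 m/s².
v = √(2a·d) = √(2 × 8.722 × 2.4) = √41.866 = 6.4704 m/s.
= 6.4704 × 3.6 = 23.293 km/h.

Initial speed ≈ 23.3 km/h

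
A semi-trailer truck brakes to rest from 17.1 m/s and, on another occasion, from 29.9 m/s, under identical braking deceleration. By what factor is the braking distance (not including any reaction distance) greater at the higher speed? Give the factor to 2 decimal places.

Factor ≈ 3.06

Braking distance d = v²/(2a), so with a fixed, d ∝ v².
Factor = (29.9/17.1)² = 1.7485² = 3.0573.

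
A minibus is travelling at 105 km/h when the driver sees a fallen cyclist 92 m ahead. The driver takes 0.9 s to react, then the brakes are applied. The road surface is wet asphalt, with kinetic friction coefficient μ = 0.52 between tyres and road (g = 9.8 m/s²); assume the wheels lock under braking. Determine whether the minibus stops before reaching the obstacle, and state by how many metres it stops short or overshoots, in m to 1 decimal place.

No — it overshoots by 17.7 m

105 km/h ÷ 3.6 = 29.1667 m/s.
a = μg = 0.52 × 9.8 = 5.096 m/s².
Reaction distance = 29.1667 × 0.9 = 26.250 m.
Braking distance = v²/(2a) = 850.696 / 10.192 = 83.467 m.
Total stopping distance = 26.250 + 83.467 = 109.717 m, vs 92 m available — it cannot stop in time and overshoots by 109.717 − 92 = 17.717 m.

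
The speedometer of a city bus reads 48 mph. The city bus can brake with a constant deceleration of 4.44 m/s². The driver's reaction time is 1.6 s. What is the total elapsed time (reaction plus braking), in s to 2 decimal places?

48 mph × 0.44704 = 21.4579 m/s.
Braking time = v/a = 21.4579 / 4.440 = 4.833 s.
Total = 1.6 + 4.833 = 6.433 s.

Total time ≈ 6.43 s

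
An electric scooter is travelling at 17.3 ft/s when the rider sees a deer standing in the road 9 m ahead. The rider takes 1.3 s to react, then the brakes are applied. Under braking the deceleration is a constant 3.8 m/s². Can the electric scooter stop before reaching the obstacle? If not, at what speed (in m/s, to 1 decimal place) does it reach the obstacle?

No — it strikes the obstacle at 3.4 m/s

17.3 ft/s × 0.3048 = 5.2730 m/s.
Reaction distance = 5.2730 × 1.3 = 6.855 m.
Braking distance needed to stop: v²/(2a) = 27.805 / 7.600 = 3.659 m, so total needed = 6.855 + 3.659 = 10.514 m > 9 m — it cannot stop.
Distance remaining when braking begins: 9 − 6.855 = 2.145 m.
v² = v₀² − 2a·d = 27.805 − 2 × 3.800 × 2.145 = 11.503 m²/s².
v = √11.503 = 3.392 m/s.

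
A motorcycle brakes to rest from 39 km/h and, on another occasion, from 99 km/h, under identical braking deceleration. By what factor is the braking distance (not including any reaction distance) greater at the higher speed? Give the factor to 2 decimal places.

Braking distance d = v²/(2a), so with a fixed, d ∝ v².
Factor = (99/39)² = 2.5385² = 6.4440.

Factor ≈ 6.44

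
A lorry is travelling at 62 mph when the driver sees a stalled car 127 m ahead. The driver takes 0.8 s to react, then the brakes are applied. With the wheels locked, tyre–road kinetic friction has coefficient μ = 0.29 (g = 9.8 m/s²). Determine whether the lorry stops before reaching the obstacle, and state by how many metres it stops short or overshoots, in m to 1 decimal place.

No — it overshoots by 30.3 m

62 mph × 0.44704 = 27.7165 m/s.
a = μg = 0.29 × 9.8 = 2.842 m/s².
Reaction distance = 27.7165 × 0.8 = 22.173 m.
Braking distance = v²/(2a) = 768.204 / 5.684 = 135.152 m.
Total stopping distance = 22.173 + 135.152 = 157.325 m, vs 127 m available — it cannot stop in time and overshoots by 157.325 − 127 = 30.325 m.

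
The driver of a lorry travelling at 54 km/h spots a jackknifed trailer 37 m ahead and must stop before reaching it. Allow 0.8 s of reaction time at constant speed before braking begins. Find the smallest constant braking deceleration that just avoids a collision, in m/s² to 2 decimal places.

54 km/h ÷ 3.6 = 15.0000 m/s.
Distance covered during reaction = 15.0000 × 0.8 = 12.000 m.
Distance available for braking: 37 − 12.000 = 25.000 m.
v² = 2a·d ⇒ a = v²/(2d) = 15.0000² / (2 × 25.000) = 225.000 / 50.000 = 4.5000 m/s².

Required deceleration ≈ 4.50 m/s²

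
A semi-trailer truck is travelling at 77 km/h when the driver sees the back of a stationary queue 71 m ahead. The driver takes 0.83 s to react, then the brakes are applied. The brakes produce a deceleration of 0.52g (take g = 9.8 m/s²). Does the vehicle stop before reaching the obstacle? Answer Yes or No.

77 km/h ÷ 3.6 = 21.3889 m/s.
a = 0.52 × 9.8 = 5.096 m/s².
Reaction distance = 21.3889 × 0.83 = 17.753 m.
Braking distance = v²/(2a) = 457.485 / 10.192 = 44.887 m.
Total stopping distance = 17.753 + 44.887 = 62.640 m, vs 71 m available — it stops with 71 − 62.640 = 8.360 m to spare.

Yes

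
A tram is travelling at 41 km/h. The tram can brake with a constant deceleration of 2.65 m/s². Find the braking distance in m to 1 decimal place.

41 km/h ÷ 3.6 = 11.3889 m/s.
Braking distance = v²/(2a) = 11.3889² / (2 × 2.650) = 129.707 / 5.300 = 24.473 m.

Braking distance ≈ 24.5 m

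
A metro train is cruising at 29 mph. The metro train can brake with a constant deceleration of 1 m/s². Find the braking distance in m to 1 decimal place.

29 mph × 0.44704 = 12.9642 m/s.
Braking distance = v²/(2a) = 12.9642² / (2 × 1.000) = 168.070 / 2.000 = 84.035 m.

Braking distance ≈ 84.0 m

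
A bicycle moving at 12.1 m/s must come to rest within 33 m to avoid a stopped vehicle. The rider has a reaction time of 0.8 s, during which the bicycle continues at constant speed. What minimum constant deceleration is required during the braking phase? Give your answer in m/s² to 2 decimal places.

Required deceleration ≈ 3.14 m/s²

Distance covered during reaction = 12.1000 × 0.8 = 9.680 m.
Distance available for braking: 33 − 9.680 = 23.320 m.
v² = 2a·d ⇒ a = v²/(2d) = 12.1000² / (2 × 23.320) = 146.410 / 46.640 = 3.1392 m/s².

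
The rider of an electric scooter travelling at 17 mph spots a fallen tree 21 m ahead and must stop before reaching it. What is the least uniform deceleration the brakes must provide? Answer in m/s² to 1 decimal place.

17 mph × 0.44704 = 7.5997 m/s.
v² = 2a·d ⇒ a = v²/(2d) = 7.5997² / (2 × 21.000) = 57.755 / 42.000 = 1.3751 m/s².

Required deceleration ≈ 1.4 m/s²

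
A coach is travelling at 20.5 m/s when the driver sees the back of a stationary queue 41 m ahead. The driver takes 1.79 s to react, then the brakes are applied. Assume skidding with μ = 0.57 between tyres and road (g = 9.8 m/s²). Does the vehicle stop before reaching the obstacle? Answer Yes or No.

No

a = μg = 0.57 × 9.8 = 5.586 m/s².
Reaction distance = 20.5000 × 1.79 = 36.695 m.
Braking distance = v²/(2a) = 420.250 / 11.172 = 37.616 m.
Total stopping distance = 36.695 + 37.616 = 74.311 m, vs 41 m available — it cannot stop in time and overshoots by 74.311 − 41 = 33.311 m.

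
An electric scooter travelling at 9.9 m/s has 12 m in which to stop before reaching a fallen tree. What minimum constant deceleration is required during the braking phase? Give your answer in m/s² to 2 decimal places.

v² = 2a·d ⇒ a = v²/(2d) = 9.9000² / (2 × 12.000) = 98.010 / 24.000 = 4.0838 m/s².

Required deceleration ≈ 4.08 m/s²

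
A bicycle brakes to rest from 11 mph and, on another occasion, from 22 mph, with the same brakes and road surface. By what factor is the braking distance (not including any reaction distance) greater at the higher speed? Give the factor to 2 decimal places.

Factor ≈ 4.00

Braking distance d = v²/(2a), so with a fixed, d ∝ v².
Factor = (22/11)² = 2.0000² = 4.0000.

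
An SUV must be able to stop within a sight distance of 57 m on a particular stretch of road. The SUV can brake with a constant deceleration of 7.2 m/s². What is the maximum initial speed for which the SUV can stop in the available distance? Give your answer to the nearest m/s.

Maximum speed ≈ 29 m/s

v²/(2a) = d ⇒ v = √(2 × 7.200 × 57) = √820.80 = 28.6496 m/s.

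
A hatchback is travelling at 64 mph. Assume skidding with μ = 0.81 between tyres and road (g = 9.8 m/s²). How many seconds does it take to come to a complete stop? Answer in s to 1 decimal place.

Braking time ≈ 3.6 s

64 mph × 0.44704 = 28.6106 m/s.
a = μg = 0.81 × 9.8 = 7.938 m/s².
Braking time = v/a = 28.6106 / 7.938 = 3.604 s.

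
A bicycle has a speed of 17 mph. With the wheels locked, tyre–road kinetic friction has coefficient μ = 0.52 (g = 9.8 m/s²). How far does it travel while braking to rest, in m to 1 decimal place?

Braking distance ≈ 5.7 m

17 mph × 0.44704 = 7.5997 m/s.
a = μg = 0.52 × 9.8 = 5.096 m/s².
Braking distance = v²/(2a) = 7.5997² / (2 × 5.096) = 57.755 / 10.192 = 5.667 m.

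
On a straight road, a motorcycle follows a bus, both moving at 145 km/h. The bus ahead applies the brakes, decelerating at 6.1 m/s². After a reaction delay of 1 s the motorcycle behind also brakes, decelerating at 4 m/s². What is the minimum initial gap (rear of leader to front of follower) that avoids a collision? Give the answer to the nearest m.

Minimum gap ≈ 110 m

145 km/h ÷ 3.6 = 40.2778 m/s.
Leader travels v²/(2a_L) = 1622.301 / 12.200 = 132.975 m before stopping.
Follower covers v·t_r = 40.2778 × 1 = 40.278 m while reacting, then v²/(2a_F) = 1622.301 / 8.000 = 202.788 m while braking, for a total of 40.278 + 202.788 = 243.066 m.
Since a_F ≤ a_L and the follower starts braking later, the follower is never slower than the leader, so the closest approach is when both have stopped.
Minimum gap = 243.066 − 132.975 = 110.091 m.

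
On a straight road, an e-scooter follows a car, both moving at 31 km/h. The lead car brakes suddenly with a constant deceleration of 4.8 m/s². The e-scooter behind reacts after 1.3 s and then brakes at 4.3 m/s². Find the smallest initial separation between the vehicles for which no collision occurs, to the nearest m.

31 km/h ÷ 3.6 = 8.6111 m/s.
Leader travels v²/(2a_L) = 74.151 / 9.600 = 7.724 m before stopping.
Follower covers v·t_r = 8.6111 × 1.3 = 11.194 m while reacting, then v²/(2a_F) = 74.151 / 8.600 = 8.622 m while braking, for a total of 11.194 + 8.622 = 19.816 m.
Since a_F ≤ a_L and the follower starts braking later, the follower is never slower than the leader, so the closest approach is when both have stopped.
Minimum gap = 19.816 − 7.724 = 12.092 m.

Minimum gap ≈ 12 m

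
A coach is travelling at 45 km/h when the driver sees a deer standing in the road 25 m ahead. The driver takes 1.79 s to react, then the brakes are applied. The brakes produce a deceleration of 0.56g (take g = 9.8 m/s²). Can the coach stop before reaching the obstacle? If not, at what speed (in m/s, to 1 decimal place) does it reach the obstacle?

No — it strikes the obstacle at 11.3 m/s

45 km/h ÷ 3.6 = 12.5000 m/s.
a = 0.56 × 9.8 = 5.488 m/s².
Reaction distance = 12.5000 × 1.79 = 22.375 m.
Braking distance needed to stop: v²/(2a) = 156.250 / 10.976 = 14.236 m, so total needed = 22.375 + 14.236 = 36.611 m > 25 m — it cannot stop.
Distance remaining when braking begins: 25 − 22.375 = 2.625 m.
v² = v₀² − 2a·d = 156.250 − 2 × 5.488 × 2.625 = 127.438 m²/s².
v = √127.438 = 11.289 m/s.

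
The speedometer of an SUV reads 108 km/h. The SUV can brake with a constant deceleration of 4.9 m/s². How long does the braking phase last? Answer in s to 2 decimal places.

108 km/h ÷ 3.6 = 30.0000 m/s.
Braking time = v/a = 30.0000 / 4.900 = 6.122 s.

Braking time ≈ 6.12 s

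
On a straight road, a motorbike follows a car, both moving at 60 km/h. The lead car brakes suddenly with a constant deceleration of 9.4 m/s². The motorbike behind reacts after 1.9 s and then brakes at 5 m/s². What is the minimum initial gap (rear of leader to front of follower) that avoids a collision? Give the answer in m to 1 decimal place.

Minimum gap ≈ 44.7 m

60 km/h ÷ 3.6 = 16.6667 m/s.
Leader travels v²/(2a_L) = 277.779 / 18.800 = 14.775 m before stopping.
Follower covers v·t_r = 16.6667 × 1.9 = 31.667 m while reacting, then v²/(2a_F) = 277.779 / 10.000 = 27.778 m while braking, for a total of 31.667 + 27.778 = 59.445 m.
Since a_F ≤ a_L and the follower starts braking later, the follower is never slower than the leader, so the closest approach is when both have stopped.
Minimum gap = 59.445 − 14.775 = 44.670 m.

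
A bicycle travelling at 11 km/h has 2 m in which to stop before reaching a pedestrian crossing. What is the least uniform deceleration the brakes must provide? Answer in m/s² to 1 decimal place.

Required deceleration ≈ 2.3 m/s²

11 km/h ÷ 3.6 = 3.0556 m/s.
v² = 2a·d ⇒ a = v²/(2d) = 3.0556² / (2 × 2.000) = 9.337 / 4.000 = 2.3342 m/s².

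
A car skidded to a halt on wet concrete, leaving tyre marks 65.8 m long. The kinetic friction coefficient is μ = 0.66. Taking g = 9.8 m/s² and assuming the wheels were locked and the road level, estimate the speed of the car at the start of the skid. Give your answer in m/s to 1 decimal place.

Initial speed ≈ 29.2 m/s

Deceleration a = μg = 0.66 × 9.8 = 6.468 m/s².
v = √(2a·d) = √(2 × 6.468 × 65.8) = √851.189 = 29.1751 m/s.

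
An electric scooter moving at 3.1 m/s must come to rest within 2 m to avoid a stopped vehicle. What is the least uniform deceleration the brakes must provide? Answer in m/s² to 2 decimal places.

Required deceleration ≈ 2.40 m/s²

v² = 2a·d ⇒ a = v²/(2d) = 3.1000² / (2 × 2.000) = 9.610 / 4.000 = 2.4025 m/s².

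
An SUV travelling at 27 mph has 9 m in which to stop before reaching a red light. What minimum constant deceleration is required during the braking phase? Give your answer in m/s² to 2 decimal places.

27 mph × 0.44704 = 12.0701 m/s.
v² = 2a·d ⇒ a = v²/(2d) = 12.0701² / (2 × 9.000) = 145.687 / 18.000 = 8.0937 m/s².

Required deceleration ≈ 8.09 m/s²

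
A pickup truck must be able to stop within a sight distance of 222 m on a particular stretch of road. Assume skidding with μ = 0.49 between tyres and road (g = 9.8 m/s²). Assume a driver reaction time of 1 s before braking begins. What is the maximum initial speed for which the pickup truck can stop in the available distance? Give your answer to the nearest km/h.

Maximum speed ≈ 150 km/h

a = μg = 0.49 × 9.8 = 4.802 m/s².
Stopping distance: v·t_r + v²/(2a) = 222 with t_r = 1 s and a = 4.802 m/s².
So v² + 9.604 v − 2132.09 = 0.
Positive root: v = −a·t_r + √((a·t_r)² + 2a·d) = −4.802 + √(23.059 + 2132.09) = 41.6216 m/s.
41.6216 m/s × 3.6 = 149.838 km/h.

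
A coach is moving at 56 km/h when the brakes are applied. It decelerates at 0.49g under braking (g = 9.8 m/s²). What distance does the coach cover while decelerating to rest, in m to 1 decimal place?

56 km/h ÷ 3.6 = 15.5556 m/s.
a = 0.49 × 9.8 = 4.802 m/s².
Braking distance = v²/(2a) = 15.5556² / (2 × 4.802) = 241.977 / 9.604 = 25.195 m.

Braking distance ≈ 25.2 m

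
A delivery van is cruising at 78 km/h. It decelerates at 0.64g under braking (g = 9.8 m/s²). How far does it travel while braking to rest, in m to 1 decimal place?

78 km/h ÷ 3.6 = 21.6667 m/s.
a = 0.64 × 9.8 = 6.272 m/s².
Braking distance = v²/(2a) = 21.6667² / (2 × 6.272) = 469.446 / 12.544 = 37.424 m.

Braking distance ≈ 37.4 m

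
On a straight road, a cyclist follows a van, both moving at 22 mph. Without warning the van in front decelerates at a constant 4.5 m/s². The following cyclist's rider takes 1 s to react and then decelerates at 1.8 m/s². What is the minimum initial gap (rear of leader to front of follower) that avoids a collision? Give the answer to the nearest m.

Minimum gap ≈ 26 m

22 mph × 0.44704 = 9.8349 m/s.
Leader travels v²/(2a_L) = 96.725 / 9.000 = 10.747 m before stopping.
Follower covers v·t_r = 9.8349 × 1 = 9.835 m while reacting, then v²/(2a_F) = 96.725 / 3.600 = 26.868 m while braking, for a total of 9.835 + 26.868 = 36.703 m.
Since a_F ≤ a_L and the follower starts braking later, the follower is never slower than the leader, so the closest approach is when both have stopped.
Minimum gap = 36.703 − 10.747 = 25.956 m.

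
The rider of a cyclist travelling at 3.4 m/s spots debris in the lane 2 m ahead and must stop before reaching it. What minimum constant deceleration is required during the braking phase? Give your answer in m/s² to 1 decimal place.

Required deceleration ≈ 2.9 m/s²

v² = 2a·d ⇒ a = v²/(2d) = 3.4000² / (2 × 2.000) = 11.560 / 4.000 = 2.8900 m/s².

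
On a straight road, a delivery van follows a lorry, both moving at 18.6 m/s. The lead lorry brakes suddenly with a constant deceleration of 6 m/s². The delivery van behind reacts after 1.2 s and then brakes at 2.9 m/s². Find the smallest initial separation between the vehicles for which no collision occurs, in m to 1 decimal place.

Minimum gap ≈ 53.1 m

Leader travels v²/(2a_L) = 345.960 / 12.000 = 28.830 m before stopping.
Follower covers v·t_r = 18.6000 × 1.2 = 22.320 m while reacting, then v²/(2a_F) = 345.960 / 5.800 = 59.648 m while braking, for a total of 22.320 + 59.648 = 81.968 m.
Since a_F ≤ a_L and the follower starts braking later, the follower is never slower than the leader, so the closest approach is when both have stopped.
Minimum gap = 81.968 − 28.830 = 53.138 m.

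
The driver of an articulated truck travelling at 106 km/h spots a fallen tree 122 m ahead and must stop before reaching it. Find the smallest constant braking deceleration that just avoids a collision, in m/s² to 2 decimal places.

Required deceleration ≈ 3.55 m/s²

106 km/h ÷ 3.6 = 29.4444 m/s.
v² = 2a·d ⇒ a = v²/(2d) = 29.4444² / (2 × 122.000) = 866.973 / 244.000 = 3.5532 m/s².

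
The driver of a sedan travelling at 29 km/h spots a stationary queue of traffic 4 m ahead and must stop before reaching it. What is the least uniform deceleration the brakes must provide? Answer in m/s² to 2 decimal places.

29 km/h ÷ 3.6 = 8.0556 m/s.
v² = 2a·d ⇒ a = v²/(2d) = 8.0556² / (2 × 4.000) = 64.893 / 8.000 = 8.1116 m/s².

Required deceleration ≈ 8.11 m/s²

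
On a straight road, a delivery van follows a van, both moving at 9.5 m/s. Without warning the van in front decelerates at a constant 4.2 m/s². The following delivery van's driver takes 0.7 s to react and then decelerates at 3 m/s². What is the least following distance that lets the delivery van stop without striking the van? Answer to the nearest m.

Leader travels v²/(2a_L) = 90.250 / 8.400 = 10.744 m before stopping.
Follower covers v·t_r = 9.5000 × 0.7 = 6.650 m while reacting, then v²/(2a_F) = 90.250 / 6.000 = 15.042 m while braking, for a total of 6.650 + 15.042 = 21.692 m.
Since a_F ≤ a_L and the follower starts braking later, the follower is never slower than the leader, so the closest approach is when both have stopped.
Minimum gap = 21.692 − 10.744 = 10.948 m.

Minimum gap ≈ 11 m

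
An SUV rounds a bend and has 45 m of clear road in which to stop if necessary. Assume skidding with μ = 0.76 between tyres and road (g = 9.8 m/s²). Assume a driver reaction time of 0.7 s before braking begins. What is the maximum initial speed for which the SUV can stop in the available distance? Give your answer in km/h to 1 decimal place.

a = μg = 0.76 × 9.8 = 7.448 m/s².
Stopping distance: v·t_r + v²/(2a) = 45 with t_r = 0.7 s and a = 7.448 m/s².
So v² + 10.427 v − 670.32 = 0.
Positive root: v = −a·t_r + √((a·t_r)² + 2a·d) = −5.214 + √(27.186 + 670.32) = 21.1963 m/s.
21.1963 m/s × 3.6 = 76.307 km/h.

Maximum speed ≈ 76.3 km/h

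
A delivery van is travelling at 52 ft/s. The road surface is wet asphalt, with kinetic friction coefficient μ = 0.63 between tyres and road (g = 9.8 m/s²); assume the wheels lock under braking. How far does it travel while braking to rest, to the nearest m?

52 ft/s × 0.3048 = 15.8496 m/s.
a = μg = 0.63 × 9.8 = 6.174 m/s².
Braking distance = v²/(2a) = 15.8496² / (2 × 6.174) = 251.210 / 12.348 = 20.344 m.

Braking distance ≈ 20 m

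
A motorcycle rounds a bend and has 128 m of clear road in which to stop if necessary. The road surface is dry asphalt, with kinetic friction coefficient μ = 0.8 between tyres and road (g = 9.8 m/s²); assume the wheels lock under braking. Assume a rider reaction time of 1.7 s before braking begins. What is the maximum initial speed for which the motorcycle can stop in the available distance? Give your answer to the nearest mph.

a = μg = 0.8 × 9.8 = 7.840 m/s².
Stopping distance: v·t_r + v²/(2a) = 128 with t_r = 1.7 s and a = 7.840 m/s².
So v² + 26.656 v − 2007.04 = 0.
Positive root: v = −a·t_r + √((a·t_r)² + 2a·d) = −13.328 + √(177.636 + 2007.04) = 33.4125 m/s.
33.4125 m/s ÷ 0.44704 = 74.742 mph.

Maximum speed ≈ 75 mph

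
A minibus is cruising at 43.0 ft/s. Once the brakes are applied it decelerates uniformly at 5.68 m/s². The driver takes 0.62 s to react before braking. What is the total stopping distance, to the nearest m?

Total stopping distance ≈ 23 m

43 ft/s × 0.3048 = 13.1064 m/s.
Reaction distance = v·t_r = 13.1064 × 0.62 = 8.126 m.
Braking distance = v²/(2a) = 13.1064² / (2 × 5.680) = 171.778 / 11.360 = 15.121 m.
Total = 8.126 + 15.121 = 23.247 m.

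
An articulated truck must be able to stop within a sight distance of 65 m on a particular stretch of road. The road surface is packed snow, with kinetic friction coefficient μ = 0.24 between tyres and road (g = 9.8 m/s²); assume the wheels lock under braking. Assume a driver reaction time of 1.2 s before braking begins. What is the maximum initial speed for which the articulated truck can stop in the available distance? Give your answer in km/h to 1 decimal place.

Maximum speed ≈ 53.6 km/h

a = μg = 0.24 × 9.8 = 2.352 m/s².
Stopping distance: v·t_r + v²/(2a) = 65 with t_r = 1.2 s and a = 2.352 m/s².
So v² + 5.645 v − 305.76 = 0.
Positive root: v = −a·t_r + √((a·t_r)² + 2a·d) = −2.822 + √(7.964 + 305.76) = 14.8903 m/s.
14.8903 m/s × 3.6 = 53.605 km/h.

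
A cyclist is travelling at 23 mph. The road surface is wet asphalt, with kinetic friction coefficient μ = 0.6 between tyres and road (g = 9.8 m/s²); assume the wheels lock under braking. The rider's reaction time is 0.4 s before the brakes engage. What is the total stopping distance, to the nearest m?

23 mph × 0.44704 = 10.2819 m/s.
a = μg = 0.6 × 9.8 = 5.880 m/s².
Reaction distance = v·t_r = 10.2819 × 0.4 = 4.113 m.
Braking distance = v²/(2a) = 10.2819² / (2 × 5.880) = 105.717 / 11.760 = 8.990 m.
Total = 4.113 + 8.990 = 13.103 m.

Total stopping distance ≈ 13 m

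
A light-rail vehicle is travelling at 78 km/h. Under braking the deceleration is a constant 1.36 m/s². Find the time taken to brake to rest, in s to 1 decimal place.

Braking time ≈ 15.9 s

78 km/h ÷ 3.6 = 21.6667 m/s.
Braking time = v/a = 21.6667 / 1.360 = 15.931 s.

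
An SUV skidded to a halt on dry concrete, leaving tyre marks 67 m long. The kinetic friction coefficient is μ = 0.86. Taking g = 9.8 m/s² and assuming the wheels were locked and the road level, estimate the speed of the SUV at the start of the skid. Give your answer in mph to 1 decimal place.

Deceleration a = μg = 0.86 × 9.8 = 8.428 m/s².
v = √(2a·d) = √(2 × 8.428 × 67) = √1129.352 = 33.6058 m/s.
= 33.6058 ÷ 0.44704 = 75.174 mph.

Initial speed ≈ 75.2 mph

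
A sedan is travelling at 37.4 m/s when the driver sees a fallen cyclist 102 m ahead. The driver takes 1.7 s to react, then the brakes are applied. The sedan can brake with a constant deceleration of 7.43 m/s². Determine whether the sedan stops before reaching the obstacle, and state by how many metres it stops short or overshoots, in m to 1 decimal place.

No — it overshoots by 55.7 m

Reaction distance = 37.4000 × 1.7 = 63.580 m.
Braking distance = v²/(2a) = 1398.760 / 14.860 = 94.129 m.
Total stopping distance = 63.580 + 94.129 = 157.709 m, vs 102 m available — it cannot stop in time and overshoots by 157.709 − 102 = 55.709 m.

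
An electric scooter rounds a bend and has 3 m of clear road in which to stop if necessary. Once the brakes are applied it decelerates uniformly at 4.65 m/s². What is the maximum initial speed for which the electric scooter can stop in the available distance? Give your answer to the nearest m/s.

v²/(2a) = d ⇒ v = √(2 × 4.650 × 3) = √27.90 = 5.2820 m/s.

Maximum speed ≈ 5 m/s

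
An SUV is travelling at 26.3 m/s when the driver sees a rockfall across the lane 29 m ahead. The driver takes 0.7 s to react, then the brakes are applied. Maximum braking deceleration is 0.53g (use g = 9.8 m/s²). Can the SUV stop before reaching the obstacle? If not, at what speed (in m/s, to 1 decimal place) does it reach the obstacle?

a = 0.53 × 9.8 = 5.194 m/s².
Reaction distance = 26.3000 × 0.7 = 18.410 m.
Braking distance needed to stop: v²/(2a) = 691.690 / 10.388 = 66.585 m, so total needed = 18.410 + 66.585 = 84.995 m > 29 m — it cannot stop.
Distance remaining when braking begins: 29 − 18.410 = 10.590 m.
v² = v₀² − 2a·d = 691.690 − 2 × 5.194 × 10.590 = 581.681 m²/s².
v = √581.681 = 24.118 m/s.

No — it strikes the obstacle at 24.1 m/s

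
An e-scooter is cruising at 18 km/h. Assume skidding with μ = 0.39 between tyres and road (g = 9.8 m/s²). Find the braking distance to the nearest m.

18 km/h ÷ 3.6 = 5.0000 m/s.
a = μg = 0.39 × 9.8 = 3.822 m/s².
Braking distance = v²/(2a) = 5.0000² / (2 × 3.822) = 25.000 / 7.644 = 3.271 m.

Braking distance ≈ 3 m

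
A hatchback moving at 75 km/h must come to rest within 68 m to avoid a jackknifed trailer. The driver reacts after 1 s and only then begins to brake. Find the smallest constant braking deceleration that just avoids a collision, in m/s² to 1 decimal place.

Required deceleration ≈ 4.6 m/s²

75 km/h ÷ 3.6 = 20.8333 m/s.
Distance covered during reaction = 20.8333 × 1 = 20.833 m.
Distance available for braking: 68 − 20.833 = 47.167 m.
v² = 2a·d ⇒ a = v²/(2d) = 20.8333² / (2 × 47.167) = 434.026 / 94.334 = 4.6009 m/s².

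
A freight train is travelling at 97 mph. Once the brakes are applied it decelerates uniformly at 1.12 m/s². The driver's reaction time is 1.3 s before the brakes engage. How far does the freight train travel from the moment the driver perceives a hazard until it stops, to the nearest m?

Total stopping distance ≈ 896 m

97 mph × 0.44704 = 43.3629 m/s.
Reaction distance = v·t_r = 43.3629 × 1.3 = 56.372 m.
Braking distance = v²/(2a) = 43.3629² / (2 × 1.120) = 1880.341 / 2.240 = 839.438 m.
Total = 56.372 + 839.438 = 895.810 m.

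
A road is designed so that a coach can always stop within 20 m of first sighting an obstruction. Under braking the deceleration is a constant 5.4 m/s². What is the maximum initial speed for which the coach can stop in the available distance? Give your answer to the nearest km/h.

Maximum speed ≈ 53 km/h

v²/(2a) = d ⇒ v = √(2 × 5.400 × 20) = √216.00 = 14.6969 m/s.
14.6969 m/s × 3.6 = 52.909 km/h.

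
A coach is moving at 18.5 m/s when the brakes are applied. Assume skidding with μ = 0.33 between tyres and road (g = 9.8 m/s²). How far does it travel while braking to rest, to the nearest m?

Braking distance ≈ 53 m

a = μg = 0.33 × 9.8 = 3.234 m/s².
Braking distance = v²/(2a) = 18.5000² / (2 × 3.234) = 342.250 / 6.468 = 52.914 m.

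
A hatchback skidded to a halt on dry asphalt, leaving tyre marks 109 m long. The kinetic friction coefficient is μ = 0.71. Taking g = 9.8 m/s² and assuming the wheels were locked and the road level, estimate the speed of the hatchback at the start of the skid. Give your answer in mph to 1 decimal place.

Deceleration a = μg = 0.71 × 9.8 = 6.958 m/s².
v = √(2a·d) = √(2 × 6.958 × 109) = √1516.844 = 38.9467 m/s.
= 38.9467 ÷ 0.44704 = 87.121 mph.

Initial speed ≈ 87.1 mph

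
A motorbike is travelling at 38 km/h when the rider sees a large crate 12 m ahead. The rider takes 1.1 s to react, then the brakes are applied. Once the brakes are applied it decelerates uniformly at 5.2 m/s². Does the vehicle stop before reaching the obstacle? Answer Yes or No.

38 km/h ÷ 3.6 = 10.5556 m/s.
Reaction distance = 10.5556 × 1.1 = 11.611 m.
Braking distance = v²/(2a) = 111.421 / 10.400 = 10.714 m.
Total stopping distance = 11.611 + 10.714 = 22.325 m, vs 12 m available — it cannot stop in time and overshoots by 22.325 − 12 = 10.325 m.

No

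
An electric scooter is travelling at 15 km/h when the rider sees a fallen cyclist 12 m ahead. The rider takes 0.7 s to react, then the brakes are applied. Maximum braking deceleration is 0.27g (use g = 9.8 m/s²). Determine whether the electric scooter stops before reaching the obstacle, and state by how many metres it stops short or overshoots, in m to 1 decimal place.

Yes — it stops 5.8 m short of the obstacle

15 km/h ÷ 3.6 = 4.1667 m/s.
a = 0.27 × 9.8 = 2.646 m/s².
Reaction distance = 4.1667 × 0.7 = 2.917 m.
Braking distance = v²/(2a) = 17.361 / 5.292 = 3.281 m.
Total stopping distance = 2.917 + 3.281 = 6.198 m, vs 12 m available — it stops with 12 − 6.198 = 5.802 m to spare.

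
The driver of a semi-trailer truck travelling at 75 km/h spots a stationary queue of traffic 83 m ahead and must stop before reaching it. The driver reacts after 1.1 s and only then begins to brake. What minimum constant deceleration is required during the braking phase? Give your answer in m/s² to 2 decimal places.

75 km/h ÷ 3.6 = 20.8333 m/s.
Distance covered during reaction = 20.8333 × 1.1 = 22.917 m.
Distance available for braking: 83 − 22.917 = 60.083 m.
v² = 2a·d ⇒ a = v²/(2d) = 20.8333² / (2 × 60.083) = 434.026 / 120.166 = 3.6119 m/s².

Required deceleration ≈ 3.61 m/s²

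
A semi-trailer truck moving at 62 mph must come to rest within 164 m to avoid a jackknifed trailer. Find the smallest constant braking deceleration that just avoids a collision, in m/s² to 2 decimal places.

Required deceleration ≈ 2.34 m/s²

62 mph × 0.44704 = 27.7165 m/s.
v² = 2a·d ⇒ a = v²/(2d) = 27.7165² / (2 × 164.000) = 768.204 / 328.000 = 2.3421 m/s².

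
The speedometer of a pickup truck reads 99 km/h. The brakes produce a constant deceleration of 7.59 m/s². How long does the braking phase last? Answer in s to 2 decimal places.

99 km/h ÷ 3.6 = 27.5000 m/s.
Braking time = v/a = 27.5000 / 7.590 = 3.623 s.

Braking time ≈ 3.62 s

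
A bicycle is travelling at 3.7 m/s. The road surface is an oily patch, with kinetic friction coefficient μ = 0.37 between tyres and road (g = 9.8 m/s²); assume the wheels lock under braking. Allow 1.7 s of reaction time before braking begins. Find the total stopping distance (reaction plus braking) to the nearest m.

a = μg = 0.37 × 9.8 = 3.626 m/s².
Reaction distance = v·t_r = 3.7000 × 1.7 = 6.290 m.
Braking distance = v²/(2a) = 3.7000² / (2 × 3.626) = 13.690 / 7.252 = 1.888 m.
Total = 6.290 + 1.888 = 8.178 m.

Total stopping distance ≈ 8 m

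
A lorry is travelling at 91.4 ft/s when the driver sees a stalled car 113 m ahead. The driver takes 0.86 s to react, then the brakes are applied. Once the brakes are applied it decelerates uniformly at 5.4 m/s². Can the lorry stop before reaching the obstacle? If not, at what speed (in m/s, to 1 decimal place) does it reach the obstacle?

91.4 ft/s × 0.3048 = 27.8587 m/s.
Reaction distance = 27.8587 × 0.86 = 23.958 m.
Braking distance = v²/(2a) = 776.107 / 10.800 = 71.862 m.
Total stopping distance = 23.958 + 71.862 = 95.820 m, vs 113 m available — it stops with 113 − 95.820 = 17.180 m to spare.

Yes — it stops about 17.2 m short of the obstacle, so it never reaches it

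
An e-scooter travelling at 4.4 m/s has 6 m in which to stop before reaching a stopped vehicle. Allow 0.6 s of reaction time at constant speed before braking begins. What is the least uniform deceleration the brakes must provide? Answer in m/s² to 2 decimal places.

Required deceleration ≈ 2.88 m/s²

Distance covered during reaction = 4.4000 × 0.6 = 2.640 m.
Distance available for braking: 6 − 2.640 = 3.360 m.
v² = 2a·d ⇒ a = v²/(2d) = 4.4000² / (2 × 3.360) = 19.360 / 6.720 = 2.8810 m/s².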